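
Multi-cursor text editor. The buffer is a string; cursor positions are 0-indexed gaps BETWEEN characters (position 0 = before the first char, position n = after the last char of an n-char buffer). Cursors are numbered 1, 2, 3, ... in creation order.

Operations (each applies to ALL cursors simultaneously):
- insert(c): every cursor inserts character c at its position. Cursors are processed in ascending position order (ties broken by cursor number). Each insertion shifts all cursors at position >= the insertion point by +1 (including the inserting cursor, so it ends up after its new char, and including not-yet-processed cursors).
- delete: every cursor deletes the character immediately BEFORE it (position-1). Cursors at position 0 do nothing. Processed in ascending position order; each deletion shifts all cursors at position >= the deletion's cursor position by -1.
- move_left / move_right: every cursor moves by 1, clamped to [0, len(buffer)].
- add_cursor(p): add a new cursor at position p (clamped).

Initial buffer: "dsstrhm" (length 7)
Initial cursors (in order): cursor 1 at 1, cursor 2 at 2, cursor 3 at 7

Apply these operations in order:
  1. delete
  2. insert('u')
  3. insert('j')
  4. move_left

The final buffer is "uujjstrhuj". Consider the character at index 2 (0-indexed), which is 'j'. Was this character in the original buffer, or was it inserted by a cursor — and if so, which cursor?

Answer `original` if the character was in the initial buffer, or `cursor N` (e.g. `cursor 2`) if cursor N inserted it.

After op 1 (delete): buffer="strh" (len 4), cursors c1@0 c2@0 c3@4, authorship ....
After op 2 (insert('u')): buffer="uustrhu" (len 7), cursors c1@2 c2@2 c3@7, authorship 12....3
After op 3 (insert('j')): buffer="uujjstrhuj" (len 10), cursors c1@4 c2@4 c3@10, authorship 1212....33
After op 4 (move_left): buffer="uujjstrhuj" (len 10), cursors c1@3 c2@3 c3@9, authorship 1212....33
Authorship (.=original, N=cursor N): 1 2 1 2 . . . . 3 3
Index 2: author = 1

Answer: cursor 1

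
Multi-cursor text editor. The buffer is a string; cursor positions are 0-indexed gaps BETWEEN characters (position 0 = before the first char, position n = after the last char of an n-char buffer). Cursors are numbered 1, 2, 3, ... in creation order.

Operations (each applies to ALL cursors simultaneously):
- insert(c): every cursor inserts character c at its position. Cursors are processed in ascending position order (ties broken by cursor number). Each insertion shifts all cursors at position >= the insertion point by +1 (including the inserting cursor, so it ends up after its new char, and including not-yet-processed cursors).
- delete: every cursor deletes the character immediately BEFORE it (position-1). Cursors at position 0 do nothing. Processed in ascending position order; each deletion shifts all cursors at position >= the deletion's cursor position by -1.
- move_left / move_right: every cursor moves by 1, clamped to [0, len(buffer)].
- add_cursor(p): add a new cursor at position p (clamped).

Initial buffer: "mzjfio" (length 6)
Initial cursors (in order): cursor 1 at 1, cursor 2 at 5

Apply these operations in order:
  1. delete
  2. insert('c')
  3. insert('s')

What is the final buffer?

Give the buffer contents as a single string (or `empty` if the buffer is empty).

Answer: cszjfcso

Derivation:
After op 1 (delete): buffer="zjfo" (len 4), cursors c1@0 c2@3, authorship ....
After op 2 (insert('c')): buffer="czjfco" (len 6), cursors c1@1 c2@5, authorship 1...2.
After op 3 (insert('s')): buffer="cszjfcso" (len 8), cursors c1@2 c2@7, authorship 11...22.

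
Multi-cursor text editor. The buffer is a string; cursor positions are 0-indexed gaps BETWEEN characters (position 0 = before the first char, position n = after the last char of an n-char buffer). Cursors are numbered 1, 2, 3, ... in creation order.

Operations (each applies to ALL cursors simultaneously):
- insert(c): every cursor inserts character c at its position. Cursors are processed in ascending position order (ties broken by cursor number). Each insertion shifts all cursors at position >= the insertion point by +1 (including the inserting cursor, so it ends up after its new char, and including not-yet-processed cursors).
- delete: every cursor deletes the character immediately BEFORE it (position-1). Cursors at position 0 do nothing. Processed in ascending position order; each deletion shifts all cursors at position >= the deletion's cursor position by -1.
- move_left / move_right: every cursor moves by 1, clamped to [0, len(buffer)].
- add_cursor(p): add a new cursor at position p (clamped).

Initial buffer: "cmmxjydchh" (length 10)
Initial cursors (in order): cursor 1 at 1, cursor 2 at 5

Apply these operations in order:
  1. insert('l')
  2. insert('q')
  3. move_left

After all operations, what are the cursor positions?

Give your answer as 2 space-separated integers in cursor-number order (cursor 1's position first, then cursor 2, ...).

After op 1 (insert('l')): buffer="clmmxjlydchh" (len 12), cursors c1@2 c2@7, authorship .1....2.....
After op 2 (insert('q')): buffer="clqmmxjlqydchh" (len 14), cursors c1@3 c2@9, authorship .11....22.....
After op 3 (move_left): buffer="clqmmxjlqydchh" (len 14), cursors c1@2 c2@8, authorship .11....22.....

Answer: 2 8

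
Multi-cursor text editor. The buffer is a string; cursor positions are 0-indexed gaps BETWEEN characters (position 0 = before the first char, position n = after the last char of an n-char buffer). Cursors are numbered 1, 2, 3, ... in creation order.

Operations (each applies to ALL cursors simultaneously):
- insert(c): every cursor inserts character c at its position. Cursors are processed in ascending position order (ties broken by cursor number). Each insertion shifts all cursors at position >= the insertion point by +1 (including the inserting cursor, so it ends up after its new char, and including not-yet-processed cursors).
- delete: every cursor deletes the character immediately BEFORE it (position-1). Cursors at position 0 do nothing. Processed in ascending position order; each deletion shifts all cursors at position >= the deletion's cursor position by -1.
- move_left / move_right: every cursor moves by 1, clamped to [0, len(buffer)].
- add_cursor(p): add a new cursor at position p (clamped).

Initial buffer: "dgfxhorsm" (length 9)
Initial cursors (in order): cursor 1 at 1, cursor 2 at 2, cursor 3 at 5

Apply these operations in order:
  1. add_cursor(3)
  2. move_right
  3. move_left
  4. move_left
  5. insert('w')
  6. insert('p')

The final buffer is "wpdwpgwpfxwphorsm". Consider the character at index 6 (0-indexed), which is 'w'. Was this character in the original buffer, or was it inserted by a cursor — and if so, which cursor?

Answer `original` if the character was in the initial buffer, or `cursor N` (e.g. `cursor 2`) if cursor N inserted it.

After op 1 (add_cursor(3)): buffer="dgfxhorsm" (len 9), cursors c1@1 c2@2 c4@3 c3@5, authorship .........
After op 2 (move_right): buffer="dgfxhorsm" (len 9), cursors c1@2 c2@3 c4@4 c3@6, authorship .........
After op 3 (move_left): buffer="dgfxhorsm" (len 9), cursors c1@1 c2@2 c4@3 c3@5, authorship .........
After op 4 (move_left): buffer="dgfxhorsm" (len 9), cursors c1@0 c2@1 c4@2 c3@4, authorship .........
After op 5 (insert('w')): buffer="wdwgwfxwhorsm" (len 13), cursors c1@1 c2@3 c4@5 c3@8, authorship 1.2.4..3.....
After op 6 (insert('p')): buffer="wpdwpgwpfxwphorsm" (len 17), cursors c1@2 c2@5 c4@8 c3@12, authorship 11.22.44..33.....
Authorship (.=original, N=cursor N): 1 1 . 2 2 . 4 4 . . 3 3 . . . . .
Index 6: author = 4

Answer: cursor 4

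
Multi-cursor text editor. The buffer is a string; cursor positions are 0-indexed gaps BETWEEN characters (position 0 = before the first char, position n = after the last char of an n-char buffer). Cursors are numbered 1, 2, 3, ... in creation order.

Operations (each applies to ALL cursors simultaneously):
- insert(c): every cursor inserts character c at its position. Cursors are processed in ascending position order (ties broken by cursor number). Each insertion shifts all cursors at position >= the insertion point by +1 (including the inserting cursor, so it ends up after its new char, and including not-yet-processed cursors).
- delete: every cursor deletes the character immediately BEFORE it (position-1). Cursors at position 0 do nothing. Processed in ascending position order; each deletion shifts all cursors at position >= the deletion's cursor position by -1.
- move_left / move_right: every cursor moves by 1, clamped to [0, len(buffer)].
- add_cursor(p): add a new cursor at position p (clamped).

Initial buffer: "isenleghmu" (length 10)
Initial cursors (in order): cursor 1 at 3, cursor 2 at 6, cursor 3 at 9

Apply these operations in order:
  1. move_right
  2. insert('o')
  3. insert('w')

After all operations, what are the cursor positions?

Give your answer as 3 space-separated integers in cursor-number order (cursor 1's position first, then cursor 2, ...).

After op 1 (move_right): buffer="isenleghmu" (len 10), cursors c1@4 c2@7 c3@10, authorship ..........
After op 2 (insert('o')): buffer="isenolegohmuo" (len 13), cursors c1@5 c2@9 c3@13, authorship ....1...2...3
After op 3 (insert('w')): buffer="isenowlegowhmuow" (len 16), cursors c1@6 c2@11 c3@16, authorship ....11...22...33

Answer: 6 11 16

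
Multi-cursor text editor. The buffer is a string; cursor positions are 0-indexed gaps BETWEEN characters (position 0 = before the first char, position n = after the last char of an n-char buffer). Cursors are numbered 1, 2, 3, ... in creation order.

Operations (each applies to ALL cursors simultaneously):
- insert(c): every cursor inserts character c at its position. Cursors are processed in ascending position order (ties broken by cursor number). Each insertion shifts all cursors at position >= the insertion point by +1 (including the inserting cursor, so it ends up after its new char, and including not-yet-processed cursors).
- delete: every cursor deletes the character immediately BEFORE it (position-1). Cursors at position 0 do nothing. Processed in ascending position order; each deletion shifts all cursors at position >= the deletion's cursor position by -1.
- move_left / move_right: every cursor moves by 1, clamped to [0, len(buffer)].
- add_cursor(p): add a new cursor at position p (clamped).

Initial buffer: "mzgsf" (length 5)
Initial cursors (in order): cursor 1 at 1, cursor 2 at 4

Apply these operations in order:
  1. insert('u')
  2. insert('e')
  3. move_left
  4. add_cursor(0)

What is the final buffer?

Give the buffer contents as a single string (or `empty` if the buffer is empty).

After op 1 (insert('u')): buffer="muzgsuf" (len 7), cursors c1@2 c2@6, authorship .1...2.
After op 2 (insert('e')): buffer="muezgsuef" (len 9), cursors c1@3 c2@8, authorship .11...22.
After op 3 (move_left): buffer="muezgsuef" (len 9), cursors c1@2 c2@7, authorship .11...22.
After op 4 (add_cursor(0)): buffer="muezgsuef" (len 9), cursors c3@0 c1@2 c2@7, authorship .11...22.

Answer: muezgsuef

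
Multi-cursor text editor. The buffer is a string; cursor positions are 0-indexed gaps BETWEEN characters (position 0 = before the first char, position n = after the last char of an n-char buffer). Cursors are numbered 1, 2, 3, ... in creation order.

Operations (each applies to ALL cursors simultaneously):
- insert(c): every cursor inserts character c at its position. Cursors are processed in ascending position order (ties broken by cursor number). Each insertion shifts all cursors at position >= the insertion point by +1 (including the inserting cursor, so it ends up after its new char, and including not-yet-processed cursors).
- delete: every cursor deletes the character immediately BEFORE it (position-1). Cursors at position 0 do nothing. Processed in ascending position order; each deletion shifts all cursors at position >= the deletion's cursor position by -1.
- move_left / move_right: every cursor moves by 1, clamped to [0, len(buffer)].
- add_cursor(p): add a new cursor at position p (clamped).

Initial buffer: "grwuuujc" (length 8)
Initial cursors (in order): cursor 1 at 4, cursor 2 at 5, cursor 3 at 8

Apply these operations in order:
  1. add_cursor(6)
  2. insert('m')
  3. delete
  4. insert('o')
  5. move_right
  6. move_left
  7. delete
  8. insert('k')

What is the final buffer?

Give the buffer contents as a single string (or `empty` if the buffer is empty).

Answer: grwukukukjko

Derivation:
After op 1 (add_cursor(6)): buffer="grwuuujc" (len 8), cursors c1@4 c2@5 c4@6 c3@8, authorship ........
After op 2 (insert('m')): buffer="grwumumumjcm" (len 12), cursors c1@5 c2@7 c4@9 c3@12, authorship ....1.2.4..3
After op 3 (delete): buffer="grwuuujc" (len 8), cursors c1@4 c2@5 c4@6 c3@8, authorship ........
After op 4 (insert('o')): buffer="grwuououojco" (len 12), cursors c1@5 c2@7 c4@9 c3@12, authorship ....1.2.4..3
After op 5 (move_right): buffer="grwuououojco" (len 12), cursors c1@6 c2@8 c4@10 c3@12, authorship ....1.2.4..3
After op 6 (move_left): buffer="grwuououojco" (len 12), cursors c1@5 c2@7 c4@9 c3@11, authorship ....1.2.4..3
After op 7 (delete): buffer="grwuuujo" (len 8), cursors c1@4 c2@5 c4@6 c3@7, authorship .......3
After op 8 (insert('k')): buffer="grwukukukjko" (len 12), cursors c1@5 c2@7 c4@9 c3@11, authorship ....1.2.4.33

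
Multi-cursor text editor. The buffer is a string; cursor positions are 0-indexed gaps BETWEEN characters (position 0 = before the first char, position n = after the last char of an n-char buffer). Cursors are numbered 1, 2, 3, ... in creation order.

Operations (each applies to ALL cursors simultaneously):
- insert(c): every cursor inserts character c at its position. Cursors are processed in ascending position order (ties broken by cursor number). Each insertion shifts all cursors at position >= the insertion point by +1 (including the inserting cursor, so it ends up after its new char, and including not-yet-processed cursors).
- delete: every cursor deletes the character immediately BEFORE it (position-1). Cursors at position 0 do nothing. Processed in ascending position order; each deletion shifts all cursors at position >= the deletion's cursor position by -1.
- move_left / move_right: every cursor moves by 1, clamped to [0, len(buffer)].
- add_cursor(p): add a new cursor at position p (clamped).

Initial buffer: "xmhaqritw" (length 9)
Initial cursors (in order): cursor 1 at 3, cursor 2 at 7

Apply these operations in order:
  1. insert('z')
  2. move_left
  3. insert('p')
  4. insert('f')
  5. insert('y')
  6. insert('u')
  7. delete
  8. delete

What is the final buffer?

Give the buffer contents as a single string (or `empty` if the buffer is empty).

After op 1 (insert('z')): buffer="xmhzaqriztw" (len 11), cursors c1@4 c2@9, authorship ...1....2..
After op 2 (move_left): buffer="xmhzaqriztw" (len 11), cursors c1@3 c2@8, authorship ...1....2..
After op 3 (insert('p')): buffer="xmhpzaqripztw" (len 13), cursors c1@4 c2@10, authorship ...11....22..
After op 4 (insert('f')): buffer="xmhpfzaqripfztw" (len 15), cursors c1@5 c2@12, authorship ...111....222..
After op 5 (insert('y')): buffer="xmhpfyzaqripfyztw" (len 17), cursors c1@6 c2@14, authorship ...1111....2222..
After op 6 (insert('u')): buffer="xmhpfyuzaqripfyuztw" (len 19), cursors c1@7 c2@16, authorship ...11111....22222..
After op 7 (delete): buffer="xmhpfyzaqripfyztw" (len 17), cursors c1@6 c2@14, authorship ...1111....2222..
After op 8 (delete): buffer="xmhpfzaqripfztw" (len 15), cursors c1@5 c2@12, authorship ...111....222..

Answer: xmhpfzaqripfztw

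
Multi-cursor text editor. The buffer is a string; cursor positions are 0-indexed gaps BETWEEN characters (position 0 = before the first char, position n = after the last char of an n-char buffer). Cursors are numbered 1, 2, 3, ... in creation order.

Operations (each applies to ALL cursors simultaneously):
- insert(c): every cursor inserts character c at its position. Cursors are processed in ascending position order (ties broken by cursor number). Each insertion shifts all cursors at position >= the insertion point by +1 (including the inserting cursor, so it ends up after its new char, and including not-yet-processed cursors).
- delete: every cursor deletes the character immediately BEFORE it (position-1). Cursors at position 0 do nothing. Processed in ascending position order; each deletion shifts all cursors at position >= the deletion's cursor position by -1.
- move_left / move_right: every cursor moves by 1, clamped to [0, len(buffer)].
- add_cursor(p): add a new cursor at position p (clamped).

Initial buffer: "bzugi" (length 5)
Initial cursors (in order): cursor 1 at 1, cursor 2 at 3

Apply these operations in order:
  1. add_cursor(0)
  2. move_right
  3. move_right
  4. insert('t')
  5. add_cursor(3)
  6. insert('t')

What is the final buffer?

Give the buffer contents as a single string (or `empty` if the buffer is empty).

Answer: bztttuttgitt

Derivation:
After op 1 (add_cursor(0)): buffer="bzugi" (len 5), cursors c3@0 c1@1 c2@3, authorship .....
After op 2 (move_right): buffer="bzugi" (len 5), cursors c3@1 c1@2 c2@4, authorship .....
After op 3 (move_right): buffer="bzugi" (len 5), cursors c3@2 c1@3 c2@5, authorship .....
After op 4 (insert('t')): buffer="bztutgit" (len 8), cursors c3@3 c1@5 c2@8, authorship ..3.1..2
After op 5 (add_cursor(3)): buffer="bztutgit" (len 8), cursors c3@3 c4@3 c1@5 c2@8, authorship ..3.1..2
After op 6 (insert('t')): buffer="bztttuttgitt" (len 12), cursors c3@5 c4@5 c1@8 c2@12, authorship ..334.11..22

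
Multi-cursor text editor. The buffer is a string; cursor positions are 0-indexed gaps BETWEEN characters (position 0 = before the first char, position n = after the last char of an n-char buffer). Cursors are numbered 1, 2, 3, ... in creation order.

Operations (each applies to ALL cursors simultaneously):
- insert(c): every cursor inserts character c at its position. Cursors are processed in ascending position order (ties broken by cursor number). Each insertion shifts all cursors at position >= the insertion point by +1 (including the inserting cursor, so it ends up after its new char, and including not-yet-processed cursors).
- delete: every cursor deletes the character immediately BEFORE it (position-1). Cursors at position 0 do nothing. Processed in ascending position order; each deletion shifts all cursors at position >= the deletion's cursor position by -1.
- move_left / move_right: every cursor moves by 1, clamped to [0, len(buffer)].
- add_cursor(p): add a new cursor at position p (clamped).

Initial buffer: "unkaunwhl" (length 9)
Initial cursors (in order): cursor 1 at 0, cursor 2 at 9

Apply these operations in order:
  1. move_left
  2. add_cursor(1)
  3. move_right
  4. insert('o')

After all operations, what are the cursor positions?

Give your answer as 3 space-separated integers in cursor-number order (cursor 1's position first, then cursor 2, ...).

After op 1 (move_left): buffer="unkaunwhl" (len 9), cursors c1@0 c2@8, authorship .........
After op 2 (add_cursor(1)): buffer="unkaunwhl" (len 9), cursors c1@0 c3@1 c2@8, authorship .........
After op 3 (move_right): buffer="unkaunwhl" (len 9), cursors c1@1 c3@2 c2@9, authorship .........
After op 4 (insert('o')): buffer="uonokaunwhlo" (len 12), cursors c1@2 c3@4 c2@12, authorship .1.3.......2

Answer: 2 12 4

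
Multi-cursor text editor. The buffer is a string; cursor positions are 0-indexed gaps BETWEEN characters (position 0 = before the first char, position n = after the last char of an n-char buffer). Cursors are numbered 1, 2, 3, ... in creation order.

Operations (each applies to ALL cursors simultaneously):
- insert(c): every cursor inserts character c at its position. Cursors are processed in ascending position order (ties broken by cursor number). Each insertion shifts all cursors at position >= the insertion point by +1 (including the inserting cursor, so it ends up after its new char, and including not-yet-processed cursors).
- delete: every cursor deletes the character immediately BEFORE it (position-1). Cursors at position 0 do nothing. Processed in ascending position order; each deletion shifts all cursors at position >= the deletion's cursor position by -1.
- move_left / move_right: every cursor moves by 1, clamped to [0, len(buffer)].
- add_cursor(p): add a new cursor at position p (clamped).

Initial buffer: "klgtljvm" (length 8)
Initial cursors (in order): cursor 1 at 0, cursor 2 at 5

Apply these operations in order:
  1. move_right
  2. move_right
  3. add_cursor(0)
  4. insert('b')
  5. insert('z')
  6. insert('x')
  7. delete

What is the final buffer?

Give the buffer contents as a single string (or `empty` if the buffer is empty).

After op 1 (move_right): buffer="klgtljvm" (len 8), cursors c1@1 c2@6, authorship ........
After op 2 (move_right): buffer="klgtljvm" (len 8), cursors c1@2 c2@7, authorship ........
After op 3 (add_cursor(0)): buffer="klgtljvm" (len 8), cursors c3@0 c1@2 c2@7, authorship ........
After op 4 (insert('b')): buffer="bklbgtljvbm" (len 11), cursors c3@1 c1@4 c2@10, authorship 3..1.....2.
After op 5 (insert('z')): buffer="bzklbzgtljvbzm" (len 14), cursors c3@2 c1@6 c2@13, authorship 33..11.....22.
After op 6 (insert('x')): buffer="bzxklbzxgtljvbzxm" (len 17), cursors c3@3 c1@8 c2@16, authorship 333..111.....222.
After op 7 (delete): buffer="bzklbzgtljvbzm" (len 14), cursors c3@2 c1@6 c2@13, authorship 33..11.....22.

Answer: bzklbzgtljvbzm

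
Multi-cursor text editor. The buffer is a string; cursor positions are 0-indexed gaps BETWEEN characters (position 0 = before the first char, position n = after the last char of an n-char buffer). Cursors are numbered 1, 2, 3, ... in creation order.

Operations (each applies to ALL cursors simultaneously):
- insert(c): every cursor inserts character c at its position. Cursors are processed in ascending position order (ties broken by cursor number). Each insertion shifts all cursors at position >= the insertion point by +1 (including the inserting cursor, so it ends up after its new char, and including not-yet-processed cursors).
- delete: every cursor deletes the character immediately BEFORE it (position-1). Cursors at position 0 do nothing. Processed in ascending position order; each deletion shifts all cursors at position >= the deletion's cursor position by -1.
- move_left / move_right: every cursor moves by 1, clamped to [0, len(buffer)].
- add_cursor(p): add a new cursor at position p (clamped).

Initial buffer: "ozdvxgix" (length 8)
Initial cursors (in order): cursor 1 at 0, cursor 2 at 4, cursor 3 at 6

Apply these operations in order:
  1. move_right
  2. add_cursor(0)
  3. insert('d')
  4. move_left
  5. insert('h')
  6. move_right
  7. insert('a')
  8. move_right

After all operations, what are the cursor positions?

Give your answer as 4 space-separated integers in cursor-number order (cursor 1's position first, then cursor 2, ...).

After op 1 (move_right): buffer="ozdvxgix" (len 8), cursors c1@1 c2@5 c3@7, authorship ........
After op 2 (add_cursor(0)): buffer="ozdvxgix" (len 8), cursors c4@0 c1@1 c2@5 c3@7, authorship ........
After op 3 (insert('d')): buffer="dodzdvxdgidx" (len 12), cursors c4@1 c1@3 c2@8 c3@11, authorship 4.1....2..3.
After op 4 (move_left): buffer="dodzdvxdgidx" (len 12), cursors c4@0 c1@2 c2@7 c3@10, authorship 4.1....2..3.
After op 5 (insert('h')): buffer="hdohdzdvxhdgihdx" (len 16), cursors c4@1 c1@4 c2@10 c3@14, authorship 44.11....22..33.
After op 6 (move_right): buffer="hdohdzdvxhdgihdx" (len 16), cursors c4@2 c1@5 c2@11 c3@15, authorship 44.11....22..33.
After op 7 (insert('a')): buffer="hdaohdazdvxhdagihdax" (len 20), cursors c4@3 c1@7 c2@14 c3@19, authorship 444.111....222..333.
After op 8 (move_right): buffer="hdaohdazdvxhdagihdax" (len 20), cursors c4@4 c1@8 c2@15 c3@20, authorship 444.111....222..333.

Answer: 8 15 20 4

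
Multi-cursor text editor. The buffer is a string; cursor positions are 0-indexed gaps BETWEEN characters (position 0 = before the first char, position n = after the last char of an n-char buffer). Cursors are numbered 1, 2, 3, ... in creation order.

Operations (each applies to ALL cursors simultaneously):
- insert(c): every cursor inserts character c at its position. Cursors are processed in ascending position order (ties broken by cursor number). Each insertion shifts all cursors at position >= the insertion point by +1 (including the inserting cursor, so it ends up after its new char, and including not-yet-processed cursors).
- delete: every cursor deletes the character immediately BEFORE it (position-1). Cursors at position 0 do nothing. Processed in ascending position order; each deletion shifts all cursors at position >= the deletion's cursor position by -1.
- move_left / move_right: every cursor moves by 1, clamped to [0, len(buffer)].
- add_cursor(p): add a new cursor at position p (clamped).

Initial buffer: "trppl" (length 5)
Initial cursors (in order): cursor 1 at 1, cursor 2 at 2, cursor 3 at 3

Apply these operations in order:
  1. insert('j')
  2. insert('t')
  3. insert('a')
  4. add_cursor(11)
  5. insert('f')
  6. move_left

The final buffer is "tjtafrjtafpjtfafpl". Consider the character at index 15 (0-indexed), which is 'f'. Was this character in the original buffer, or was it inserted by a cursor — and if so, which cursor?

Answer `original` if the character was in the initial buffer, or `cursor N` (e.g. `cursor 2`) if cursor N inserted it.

After op 1 (insert('j')): buffer="tjrjpjpl" (len 8), cursors c1@2 c2@4 c3@6, authorship .1.2.3..
After op 2 (insert('t')): buffer="tjtrjtpjtpl" (len 11), cursors c1@3 c2@6 c3@9, authorship .11.22.33..
After op 3 (insert('a')): buffer="tjtarjtapjtapl" (len 14), cursors c1@4 c2@8 c3@12, authorship .111.222.333..
After op 4 (add_cursor(11)): buffer="tjtarjtapjtapl" (len 14), cursors c1@4 c2@8 c4@11 c3@12, authorship .111.222.333..
After op 5 (insert('f')): buffer="tjtafrjtafpjtfafpl" (len 18), cursors c1@5 c2@10 c4@14 c3@16, authorship .1111.2222.33433..
After op 6 (move_left): buffer="tjtafrjtafpjtfafpl" (len 18), cursors c1@4 c2@9 c4@13 c3@15, authorship .1111.2222.33433..
Authorship (.=original, N=cursor N): . 1 1 1 1 . 2 2 2 2 . 3 3 4 3 3 . .
Index 15: author = 3

Answer: cursor 3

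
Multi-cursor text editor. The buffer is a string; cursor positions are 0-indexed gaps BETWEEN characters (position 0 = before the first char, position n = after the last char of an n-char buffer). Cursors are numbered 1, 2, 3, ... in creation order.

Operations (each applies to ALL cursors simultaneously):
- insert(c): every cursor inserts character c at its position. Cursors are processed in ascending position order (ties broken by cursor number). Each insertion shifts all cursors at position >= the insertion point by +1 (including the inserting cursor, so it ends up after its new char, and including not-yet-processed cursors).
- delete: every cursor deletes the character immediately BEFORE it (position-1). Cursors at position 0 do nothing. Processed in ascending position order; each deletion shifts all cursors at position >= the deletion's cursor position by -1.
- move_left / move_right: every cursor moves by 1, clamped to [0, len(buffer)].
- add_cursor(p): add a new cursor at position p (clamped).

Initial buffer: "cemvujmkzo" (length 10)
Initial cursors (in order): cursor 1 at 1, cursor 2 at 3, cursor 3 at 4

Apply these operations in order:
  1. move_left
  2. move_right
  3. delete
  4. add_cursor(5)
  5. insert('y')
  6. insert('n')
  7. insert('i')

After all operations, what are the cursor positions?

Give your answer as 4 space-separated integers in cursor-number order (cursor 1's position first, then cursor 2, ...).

After op 1 (move_left): buffer="cemvujmkzo" (len 10), cursors c1@0 c2@2 c3@3, authorship ..........
After op 2 (move_right): buffer="cemvujmkzo" (len 10), cursors c1@1 c2@3 c3@4, authorship ..........
After op 3 (delete): buffer="eujmkzo" (len 7), cursors c1@0 c2@1 c3@1, authorship .......
After op 4 (add_cursor(5)): buffer="eujmkzo" (len 7), cursors c1@0 c2@1 c3@1 c4@5, authorship .......
After op 5 (insert('y')): buffer="yeyyujmkyzo" (len 11), cursors c1@1 c2@4 c3@4 c4@9, authorship 1.23....4..
After op 6 (insert('n')): buffer="yneyynnujmkynzo" (len 15), cursors c1@2 c2@7 c3@7 c4@13, authorship 11.2323....44..
After op 7 (insert('i')): buffer="ynieyynniiujmkynizo" (len 19), cursors c1@3 c2@10 c3@10 c4@17, authorship 111.232323....444..

Answer: 3 10 10 17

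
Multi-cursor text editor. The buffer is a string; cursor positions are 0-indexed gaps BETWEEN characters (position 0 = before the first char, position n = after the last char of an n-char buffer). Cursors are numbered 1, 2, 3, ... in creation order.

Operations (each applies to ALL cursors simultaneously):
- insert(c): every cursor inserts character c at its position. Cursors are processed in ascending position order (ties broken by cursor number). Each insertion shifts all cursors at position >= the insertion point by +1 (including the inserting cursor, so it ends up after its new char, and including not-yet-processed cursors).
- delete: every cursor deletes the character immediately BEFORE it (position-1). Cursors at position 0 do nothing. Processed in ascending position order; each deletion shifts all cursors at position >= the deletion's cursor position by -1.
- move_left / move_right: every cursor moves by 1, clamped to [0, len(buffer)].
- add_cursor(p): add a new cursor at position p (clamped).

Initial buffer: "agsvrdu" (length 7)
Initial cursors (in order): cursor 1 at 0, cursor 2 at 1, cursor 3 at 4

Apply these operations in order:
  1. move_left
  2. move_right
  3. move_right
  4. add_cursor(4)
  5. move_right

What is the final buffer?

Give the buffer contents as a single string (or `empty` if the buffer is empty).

Answer: agsvrdu

Derivation:
After op 1 (move_left): buffer="agsvrdu" (len 7), cursors c1@0 c2@0 c3@3, authorship .......
After op 2 (move_right): buffer="agsvrdu" (len 7), cursors c1@1 c2@1 c3@4, authorship .......
After op 3 (move_right): buffer="agsvrdu" (len 7), cursors c1@2 c2@2 c3@5, authorship .......
After op 4 (add_cursor(4)): buffer="agsvrdu" (len 7), cursors c1@2 c2@2 c4@4 c3@5, authorship .......
After op 5 (move_right): buffer="agsvrdu" (len 7), cursors c1@3 c2@3 c4@5 c3@6, authorship .......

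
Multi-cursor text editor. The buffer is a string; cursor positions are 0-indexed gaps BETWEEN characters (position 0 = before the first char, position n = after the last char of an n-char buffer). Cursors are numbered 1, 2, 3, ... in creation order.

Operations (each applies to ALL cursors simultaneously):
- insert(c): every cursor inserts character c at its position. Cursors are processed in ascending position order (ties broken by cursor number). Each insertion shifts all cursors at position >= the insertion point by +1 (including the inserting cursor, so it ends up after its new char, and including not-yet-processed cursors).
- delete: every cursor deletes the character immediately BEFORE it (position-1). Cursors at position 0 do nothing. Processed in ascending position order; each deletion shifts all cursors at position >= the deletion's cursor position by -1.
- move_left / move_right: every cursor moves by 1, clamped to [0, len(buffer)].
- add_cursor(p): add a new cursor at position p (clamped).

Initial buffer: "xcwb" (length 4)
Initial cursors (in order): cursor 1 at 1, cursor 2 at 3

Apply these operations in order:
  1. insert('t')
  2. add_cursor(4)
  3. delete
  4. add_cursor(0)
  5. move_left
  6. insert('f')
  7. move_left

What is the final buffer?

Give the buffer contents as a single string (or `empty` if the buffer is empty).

Answer: ffxffcb

Derivation:
After op 1 (insert('t')): buffer="xtcwtb" (len 6), cursors c1@2 c2@5, authorship .1..2.
After op 2 (add_cursor(4)): buffer="xtcwtb" (len 6), cursors c1@2 c3@4 c2@5, authorship .1..2.
After op 3 (delete): buffer="xcb" (len 3), cursors c1@1 c2@2 c3@2, authorship ...
After op 4 (add_cursor(0)): buffer="xcb" (len 3), cursors c4@0 c1@1 c2@2 c3@2, authorship ...
After op 5 (move_left): buffer="xcb" (len 3), cursors c1@0 c4@0 c2@1 c3@1, authorship ...
After op 6 (insert('f')): buffer="ffxffcb" (len 7), cursors c1@2 c4@2 c2@5 c3@5, authorship 14.23..
After op 7 (move_left): buffer="ffxffcb" (len 7), cursors c1@1 c4@1 c2@4 c3@4, authorship 14.23..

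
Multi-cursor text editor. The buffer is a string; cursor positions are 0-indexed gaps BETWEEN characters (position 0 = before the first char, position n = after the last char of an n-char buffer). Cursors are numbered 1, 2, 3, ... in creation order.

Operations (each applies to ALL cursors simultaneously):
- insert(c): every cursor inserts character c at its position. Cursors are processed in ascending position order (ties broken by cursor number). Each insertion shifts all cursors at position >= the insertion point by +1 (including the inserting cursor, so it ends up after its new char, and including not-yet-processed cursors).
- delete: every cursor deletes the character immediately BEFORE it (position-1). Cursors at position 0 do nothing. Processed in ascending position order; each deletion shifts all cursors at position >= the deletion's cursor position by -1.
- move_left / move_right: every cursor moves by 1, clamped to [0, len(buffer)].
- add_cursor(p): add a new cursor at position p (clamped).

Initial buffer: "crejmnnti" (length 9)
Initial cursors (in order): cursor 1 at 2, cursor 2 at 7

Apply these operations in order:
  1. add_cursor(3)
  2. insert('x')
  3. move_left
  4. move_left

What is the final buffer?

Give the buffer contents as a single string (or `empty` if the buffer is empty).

After op 1 (add_cursor(3)): buffer="crejmnnti" (len 9), cursors c1@2 c3@3 c2@7, authorship .........
After op 2 (insert('x')): buffer="crxexjmnnxti" (len 12), cursors c1@3 c3@5 c2@10, authorship ..1.3....2..
After op 3 (move_left): buffer="crxexjmnnxti" (len 12), cursors c1@2 c3@4 c2@9, authorship ..1.3....2..
After op 4 (move_left): buffer="crxexjmnnxti" (len 12), cursors c1@1 c3@3 c2@8, authorship ..1.3....2..

Answer: crxexjmnnxti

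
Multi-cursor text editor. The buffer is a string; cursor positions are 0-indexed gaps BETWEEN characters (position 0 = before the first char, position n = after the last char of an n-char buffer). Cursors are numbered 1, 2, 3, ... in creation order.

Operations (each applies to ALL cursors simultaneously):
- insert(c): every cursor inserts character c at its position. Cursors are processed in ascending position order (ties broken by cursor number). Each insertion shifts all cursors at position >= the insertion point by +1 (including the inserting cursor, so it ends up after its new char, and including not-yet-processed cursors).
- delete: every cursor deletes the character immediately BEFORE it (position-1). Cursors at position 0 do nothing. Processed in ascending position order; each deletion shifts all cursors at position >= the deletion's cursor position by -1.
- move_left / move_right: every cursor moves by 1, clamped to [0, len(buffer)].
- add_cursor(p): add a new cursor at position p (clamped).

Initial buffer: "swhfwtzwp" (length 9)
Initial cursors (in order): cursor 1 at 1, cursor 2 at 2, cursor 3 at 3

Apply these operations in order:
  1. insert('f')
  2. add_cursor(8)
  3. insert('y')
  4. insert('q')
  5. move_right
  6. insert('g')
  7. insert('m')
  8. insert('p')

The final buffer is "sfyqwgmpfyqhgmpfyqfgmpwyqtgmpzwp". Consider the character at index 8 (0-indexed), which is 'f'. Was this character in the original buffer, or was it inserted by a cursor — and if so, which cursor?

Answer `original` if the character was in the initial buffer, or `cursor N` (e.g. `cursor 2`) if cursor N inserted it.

After op 1 (insert('f')): buffer="sfwfhffwtzwp" (len 12), cursors c1@2 c2@4 c3@6, authorship .1.2.3......
After op 2 (add_cursor(8)): buffer="sfwfhffwtzwp" (len 12), cursors c1@2 c2@4 c3@6 c4@8, authorship .1.2.3......
After op 3 (insert('y')): buffer="sfywfyhfyfwytzwp" (len 16), cursors c1@3 c2@6 c3@9 c4@12, authorship .11.22.33..4....
After op 4 (insert('q')): buffer="sfyqwfyqhfyqfwyqtzwp" (len 20), cursors c1@4 c2@8 c3@12 c4@16, authorship .111.222.333..44....
After op 5 (move_right): buffer="sfyqwfyqhfyqfwyqtzwp" (len 20), cursors c1@5 c2@9 c3@13 c4@17, authorship .111.222.333..44....
After op 6 (insert('g')): buffer="sfyqwgfyqhgfyqfgwyqtgzwp" (len 24), cursors c1@6 c2@11 c3@16 c4@21, authorship .111.1222.2333.3.44.4...
After op 7 (insert('m')): buffer="sfyqwgmfyqhgmfyqfgmwyqtgmzwp" (len 28), cursors c1@7 c2@13 c3@19 c4@25, authorship .111.11222.22333.33.44.44...
After op 8 (insert('p')): buffer="sfyqwgmpfyqhgmpfyqfgmpwyqtgmpzwp" (len 32), cursors c1@8 c2@15 c3@22 c4@29, authorship .111.111222.222333.333.44.444...
Authorship (.=original, N=cursor N): . 1 1 1 . 1 1 1 2 2 2 . 2 2 2 3 3 3 . 3 3 3 . 4 4 . 4 4 4 . . .
Index 8: author = 2

Answer: cursor 2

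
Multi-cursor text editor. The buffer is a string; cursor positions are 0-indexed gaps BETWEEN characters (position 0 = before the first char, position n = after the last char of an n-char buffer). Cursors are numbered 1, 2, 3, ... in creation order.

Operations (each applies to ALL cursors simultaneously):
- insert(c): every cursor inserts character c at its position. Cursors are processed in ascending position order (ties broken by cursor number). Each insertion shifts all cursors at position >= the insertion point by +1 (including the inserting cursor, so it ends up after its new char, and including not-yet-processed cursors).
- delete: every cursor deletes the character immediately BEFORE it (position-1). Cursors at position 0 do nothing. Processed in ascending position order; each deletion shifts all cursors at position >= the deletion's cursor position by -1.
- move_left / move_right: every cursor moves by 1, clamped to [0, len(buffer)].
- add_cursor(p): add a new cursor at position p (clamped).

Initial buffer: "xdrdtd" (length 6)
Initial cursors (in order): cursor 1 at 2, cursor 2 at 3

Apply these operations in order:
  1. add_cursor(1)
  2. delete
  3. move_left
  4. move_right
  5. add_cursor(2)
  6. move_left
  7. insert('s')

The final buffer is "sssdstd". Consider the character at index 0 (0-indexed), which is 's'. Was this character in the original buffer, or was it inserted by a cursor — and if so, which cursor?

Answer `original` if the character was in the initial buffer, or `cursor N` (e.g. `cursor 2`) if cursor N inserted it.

After op 1 (add_cursor(1)): buffer="xdrdtd" (len 6), cursors c3@1 c1@2 c2@3, authorship ......
After op 2 (delete): buffer="dtd" (len 3), cursors c1@0 c2@0 c3@0, authorship ...
After op 3 (move_left): buffer="dtd" (len 3), cursors c1@0 c2@0 c3@0, authorship ...
After op 4 (move_right): buffer="dtd" (len 3), cursors c1@1 c2@1 c3@1, authorship ...
After op 5 (add_cursor(2)): buffer="dtd" (len 3), cursors c1@1 c2@1 c3@1 c4@2, authorship ...
After op 6 (move_left): buffer="dtd" (len 3), cursors c1@0 c2@0 c3@0 c4@1, authorship ...
After op 7 (insert('s')): buffer="sssdstd" (len 7), cursors c1@3 c2@3 c3@3 c4@5, authorship 123.4..
Authorship (.=original, N=cursor N): 1 2 3 . 4 . .
Index 0: author = 1

Answer: cursor 1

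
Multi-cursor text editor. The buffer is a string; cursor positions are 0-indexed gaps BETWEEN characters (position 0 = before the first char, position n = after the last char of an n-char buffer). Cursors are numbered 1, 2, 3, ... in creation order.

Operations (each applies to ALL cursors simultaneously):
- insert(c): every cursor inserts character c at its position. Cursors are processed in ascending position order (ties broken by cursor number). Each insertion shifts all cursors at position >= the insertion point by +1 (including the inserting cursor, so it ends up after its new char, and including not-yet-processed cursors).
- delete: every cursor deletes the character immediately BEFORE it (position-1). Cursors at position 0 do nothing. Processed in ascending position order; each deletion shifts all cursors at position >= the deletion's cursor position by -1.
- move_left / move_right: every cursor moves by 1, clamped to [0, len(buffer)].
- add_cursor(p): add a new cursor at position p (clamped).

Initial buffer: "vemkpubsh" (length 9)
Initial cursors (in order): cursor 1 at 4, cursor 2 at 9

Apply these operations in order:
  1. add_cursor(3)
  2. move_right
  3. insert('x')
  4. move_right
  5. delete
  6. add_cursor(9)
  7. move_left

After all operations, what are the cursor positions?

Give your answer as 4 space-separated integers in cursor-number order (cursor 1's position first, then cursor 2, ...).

After op 1 (add_cursor(3)): buffer="vemkpubsh" (len 9), cursors c3@3 c1@4 c2@9, authorship .........
After op 2 (move_right): buffer="vemkpubsh" (len 9), cursors c3@4 c1@5 c2@9, authorship .........
After op 3 (insert('x')): buffer="vemkxpxubshx" (len 12), cursors c3@5 c1@7 c2@12, authorship ....3.1....2
After op 4 (move_right): buffer="vemkxpxubshx" (len 12), cursors c3@6 c1@8 c2@12, authorship ....3.1....2
After op 5 (delete): buffer="vemkxxbsh" (len 9), cursors c3@5 c1@6 c2@9, authorship ....31...
After op 6 (add_cursor(9)): buffer="vemkxxbsh" (len 9), cursors c3@5 c1@6 c2@9 c4@9, authorship ....31...
After op 7 (move_left): buffer="vemkxxbsh" (len 9), cursors c3@4 c1@5 c2@8 c4@8, authorship ....31...

Answer: 5 8 4 8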